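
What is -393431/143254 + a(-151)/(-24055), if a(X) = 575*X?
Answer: 594809169/689194994 ≈ 0.86305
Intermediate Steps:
-393431/143254 + a(-151)/(-24055) = -393431/143254 + (575*(-151))/(-24055) = -393431*1/143254 - 86825*(-1/24055) = -393431/143254 + 17365/4811 = 594809169/689194994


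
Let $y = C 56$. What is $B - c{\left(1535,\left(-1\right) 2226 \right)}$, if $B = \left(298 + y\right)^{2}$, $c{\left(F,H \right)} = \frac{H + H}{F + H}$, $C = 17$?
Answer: $\frac{1079683048}{691} \approx 1.5625 \cdot 10^{6}$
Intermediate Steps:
$y = 952$ ($y = 17 \cdot 56 = 952$)
$c{\left(F,H \right)} = \frac{2 H}{F + H}$
$B = 1562500$ ($B = \left(298 + 952\right)^{2} = 1250^{2} = 1562500$)
$B - c{\left(1535,\left(-1\right) 2226 \right)} = 1562500 - \frac{2 \left(\left(-1\right) 2226\right)}{1535 - 2226} = 1562500 - 2 \left(-2226\right) \frac{1}{1535 - 2226} = 1562500 - 2 \left(-2226\right) \frac{1}{-691} = 1562500 - 2 \left(-2226\right) \left(- \frac{1}{691}\right) = 1562500 - \frac{4452}{691} = \frac{1079683048}{691}$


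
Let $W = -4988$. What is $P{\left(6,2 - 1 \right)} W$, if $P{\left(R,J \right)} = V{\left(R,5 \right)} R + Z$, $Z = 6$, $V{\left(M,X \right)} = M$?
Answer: $-209496$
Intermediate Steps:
$P{\left(R,J \right)} = 6 + R^{2}$ ($P{\left(R,J \right)} = R R + 6 = R^{2} + 6 = 6 + R^{2}$)
$P{\left(6,2 - 1 \right)} W = \left(6 + 6^{2}\right) \left(-4988\right) = \left(6 + 36\right) \left(-4988\right) = 42 \left(-4988\right) = -209496$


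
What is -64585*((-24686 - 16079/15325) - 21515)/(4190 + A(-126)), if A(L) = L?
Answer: 2286458850117/3114040 ≈ 7.3424e+5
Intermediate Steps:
-64585*((-24686 - 16079/15325) - 21515)/(4190 + A(-126)) = -64585*((-24686 - 16079/15325) - 21515)/(4190 - 126) = -64585/(4064/((-24686 - 16079/15325) - 21515)) = -64585/(4064/(-378329029/15325 - 21515)) = -64585/(4064/(-708046404/15325)) = -64585/(4064*(-15325/708046404)) = -64585/(-15570200/177011601) = -64585*(-177011601/15570200) = 2286458850117/3114040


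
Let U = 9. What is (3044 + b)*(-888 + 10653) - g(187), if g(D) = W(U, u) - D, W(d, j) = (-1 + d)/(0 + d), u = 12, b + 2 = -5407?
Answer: -207846350/9 ≈ -2.3094e+7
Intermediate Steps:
b = -5409 (b = -2 - 5407 = -5409)
W(d, j) = (-1 + d)/d
g(D) = 8/9 - D (g(D) = (-1 + 9)/9 - D = (⅑)*8 - D = 8/9 - D)
(3044 + b)*(-888 + 10653) - g(187) = (3044 - 5409)*(-888 + 10653) - (8/9 - 1*187) = -2365*9765 - (8/9 - 187) = -23094225 - 1*(-1675/9) = -23094225 + 1675/9 = -207846350/9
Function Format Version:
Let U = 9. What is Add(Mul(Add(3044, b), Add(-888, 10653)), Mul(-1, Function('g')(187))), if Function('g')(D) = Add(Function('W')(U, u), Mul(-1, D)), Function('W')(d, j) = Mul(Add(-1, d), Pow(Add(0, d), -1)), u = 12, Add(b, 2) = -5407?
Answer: Rational(-207846350, 9) ≈ -2.3094e+7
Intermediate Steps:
b = -5409 (b = Add(-2, -5407) = -5409)
Function('W')(d, j) = Mul(Pow(d, -1), Add(-1, d)) (Function('W')(d, j) = Mul(Add(-1, d), Pow(d, -1)) = Mul(Pow(d, -1), Add(-1, d)))
Function('g')(D) = Add(Rational(8, 9), Mul(-1, D)) (Function('g')(D) = Add(Mul(Pow(9, -1), Add(-1, 9)), Mul(-1, D)) = Add(Mul(Rational(1, 9), 8), Mul(-1, D)) = Add(Rational(8, 9), Mul(-1, D)))
Add(Mul(Add(3044, b), Add(-888, 10653)), Mul(-1, Function('g')(187))) = Add(Mul(Add(3044, -5409), Add(-888, 10653)), Mul(-1, Add(Rational(8, 9), Mul(-1, 187)))) = Add(Mul(-2365, 9765), Mul(-1, Add(Rational(8, 9), -187))) = Add(-23094225, Mul(-1, Rational(-1675, 9))) = Add(-23094225, Rational(1675, 9)) = Rational(-207846350, 9)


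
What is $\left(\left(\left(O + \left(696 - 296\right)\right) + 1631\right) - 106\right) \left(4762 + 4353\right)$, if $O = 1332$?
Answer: $29687555$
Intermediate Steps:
$\left(\left(\left(O + \left(696 - 296\right)\right) + 1631\right) - 106\right) \left(4762 + 4353\right) = \left(\left(\left(1332 + \left(696 - 296\right)\right) + 1631\right) - 106\right) \left(4762 + 4353\right) = \left(\left(\left(1332 + \left(696 - 296\right)\right) + 1631\right) - 106\right) 9115 = \left(\left(\left(1332 + 400\right) + 1631\right) - 106\right) 9115 = \left(\left(1732 + 1631\right) - 106\right) 9115 = \left(3363 - 106\right) 9115 = 3257 \cdot 9115 = 29687555$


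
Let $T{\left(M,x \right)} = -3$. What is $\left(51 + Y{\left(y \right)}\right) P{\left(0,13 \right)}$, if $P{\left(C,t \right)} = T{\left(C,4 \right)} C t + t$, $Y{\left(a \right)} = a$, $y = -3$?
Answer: $624$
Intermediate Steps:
$P{\left(C,t \right)} = t - 3 C t$ ($P{\left(C,t \right)} = - 3 C t + t = t - 3 C t$)
$\left(51 + Y{\left(y \right)}\right) P{\left(0,13 \right)} = \left(51 - 3\right) 13 \left(1 - 0\right) = 48 \cdot 13 \left(1 + 0\right) = 48 \cdot 13 \cdot 1 = 48 \cdot 13 = 624$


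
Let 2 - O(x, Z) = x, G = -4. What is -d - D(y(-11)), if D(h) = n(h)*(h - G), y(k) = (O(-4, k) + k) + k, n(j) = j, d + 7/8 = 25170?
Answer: -202889/8 ≈ -25361.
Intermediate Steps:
d = 201353/8 (d = -7/8 + 25170 = 201353/8 ≈ 25169.)
O(x, Z) = 2 - x
y(k) = 6 + 2*k (y(k) = ((2 - 1*(-4)) + k) + k = ((2 + 4) + k) + k = (6 + k) + k = 6 + 2*k)
D(h) = h*(4 + h) (D(h) = h*(h - 1*(-4)) = h*(h + 4) = h*(4 + h))
-d - D(y(-11)) = -1*201353/8 - (6 + 2*(-11))*(4 + (6 + 2*(-11))) = -201353/8 - (6 - 22)*(4 + (6 - 22)) = -201353/8 - (-16)*(4 - 16) = -201353/8 - (-16)*(-12) = -201353/8 - 1*192 = -201353/8 - 192 = -202889/8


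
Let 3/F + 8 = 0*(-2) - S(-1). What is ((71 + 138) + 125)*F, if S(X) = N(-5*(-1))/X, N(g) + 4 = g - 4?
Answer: -1002/11 ≈ -91.091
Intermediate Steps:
N(g) = -8 + g (N(g) = -4 + (g - 4) = -4 + (-4 + g) = -8 + g)
S(X) = -3/X (S(X) = (-8 - 5*(-1))/X = (-8 + 5)/X = -3/X)
F = -3/11 (F = 3/(-8 + (0*(-2) - (-3)/(-1))) = 3/(-8 + (0 - (-3)*(-1))) = 3/(-8 + (0 - 1*3)) = 3/(-8 + (0 - 3)) = 3/(-8 - 3) = 3/(-11) = 3*(-1/11) = -3/11 ≈ -0.27273)
((71 + 138) + 125)*F = ((71 + 138) + 125)*(-3/11) = (209 + 125)*(-3/11) = 334*(-3/11) = -1002/11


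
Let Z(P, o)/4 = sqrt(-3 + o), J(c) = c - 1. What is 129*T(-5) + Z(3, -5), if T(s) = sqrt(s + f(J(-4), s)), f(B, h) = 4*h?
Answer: I*(645 + 8*sqrt(2)) ≈ 656.31*I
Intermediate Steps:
J(c) = -1 + c
Z(P, o) = 4*sqrt(-3 + o)
T(s) = sqrt(5)*sqrt(s) (T(s) = sqrt(s + 4*s) = sqrt(5*s) = sqrt(5)*sqrt(s))
129*T(-5) + Z(3, -5) = 129*(sqrt(5)*sqrt(-5)) + 4*sqrt(-3 - 5) = 129*(sqrt(5)*(I*sqrt(5))) + 4*sqrt(-8) = 129*(5*I) + 4*(2*I*sqrt(2)) = 645*I + 8*I*sqrt(2)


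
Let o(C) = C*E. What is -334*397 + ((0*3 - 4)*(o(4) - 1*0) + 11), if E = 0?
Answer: -132587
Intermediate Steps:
o(C) = 0 (o(C) = C*0 = 0)
-334*397 + ((0*3 - 4)*(o(4) - 1*0) + 11) = -334*397 + ((0*3 - 4)*(0 - 1*0) + 11) = -132598 + ((0 - 4)*(0 + 0) + 11) = -132598 + (-4*0 + 11) = -132598 + (0 + 11) = -132598 + 11 = -132587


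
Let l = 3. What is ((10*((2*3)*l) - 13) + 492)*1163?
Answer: 766417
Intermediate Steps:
((10*((2*3)*l) - 13) + 492)*1163 = ((10*((2*3)*3) - 13) + 492)*1163 = ((10*(6*3) - 13) + 492)*1163 = ((10*18 - 13) + 492)*1163 = ((180 - 13) + 492)*1163 = (167 + 492)*1163 = 659*1163 = 766417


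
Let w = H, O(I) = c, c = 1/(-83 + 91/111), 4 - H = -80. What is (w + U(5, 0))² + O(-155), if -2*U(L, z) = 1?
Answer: 127201507/18244 ≈ 6972.2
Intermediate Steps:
H = 84 (H = 4 - 1*(-80) = 4 + 80 = 84)
U(L, z) = -½ (U(L, z) = -½*1 = -½)
c = -111/9122 (c = 1/(-83 + 91*(1/111)) = 1/(-83 + 91/111) = 1/(-9122/111) = -111/9122 ≈ -0.012168)
O(I) = -111/9122
w = 84
(w + U(5, 0))² + O(-155) = (84 - ½)² - 111/9122 = (167/2)² - 111/9122 = 27889/4 - 111/9122 = 127201507/18244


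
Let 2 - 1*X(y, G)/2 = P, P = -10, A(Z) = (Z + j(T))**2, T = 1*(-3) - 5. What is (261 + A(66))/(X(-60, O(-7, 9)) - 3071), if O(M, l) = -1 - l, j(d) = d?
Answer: -3625/3047 ≈ -1.1897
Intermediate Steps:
T = -8 (T = -3 - 5 = -8)
A(Z) = (-8 + Z)**2 (A(Z) = (Z - 8)**2 = (-8 + Z)**2)
X(y, G) = 24 (X(y, G) = 4 - 2*(-10) = 4 + 20 = 24)
(261 + A(66))/(X(-60, O(-7, 9)) - 3071) = (261 + (-8 + 66)**2)/(24 - 3071) = (261 + 58**2)/(-3047) = (261 + 3364)*(-1/3047) = 3625*(-1/3047) = -3625/3047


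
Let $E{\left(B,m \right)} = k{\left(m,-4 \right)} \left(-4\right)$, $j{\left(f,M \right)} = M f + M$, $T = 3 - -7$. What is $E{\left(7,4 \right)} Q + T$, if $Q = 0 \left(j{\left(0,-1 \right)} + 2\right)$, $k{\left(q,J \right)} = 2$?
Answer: $10$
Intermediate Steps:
$T = 10$ ($T = 3 + 7 = 10$)
$j{\left(f,M \right)} = M + M f$
$E{\left(B,m \right)} = -8$ ($E{\left(B,m \right)} = 2 \left(-4\right) = -8$)
$Q = 0$ ($Q = 0 \left(- (1 + 0) + 2\right) = 0 \left(\left(-1\right) 1 + 2\right) = 0 \left(-1 + 2\right) = 0 \cdot 1 = 0$)
$E{\left(7,4 \right)} Q + T = \left(-8\right) 0 + 10 = 0 + 10 = 10$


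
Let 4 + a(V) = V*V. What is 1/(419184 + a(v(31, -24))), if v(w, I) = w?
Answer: 1/420141 ≈ 2.3802e-6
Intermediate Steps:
a(V) = -4 + V² (a(V) = -4 + V*V = -4 + V²)
1/(419184 + a(v(31, -24))) = 1/(419184 + (-4 + 31²)) = 1/(419184 + (-4 + 961)) = 1/(419184 + 957) = 1/420141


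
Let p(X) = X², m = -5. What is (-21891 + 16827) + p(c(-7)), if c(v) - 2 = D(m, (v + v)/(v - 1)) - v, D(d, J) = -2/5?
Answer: -124751/25 ≈ -4990.0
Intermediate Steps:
D(d, J) = -⅖ (D(d, J) = -2*⅕ = -⅖)
c(v) = 8/5 - v (c(v) = 2 + (-⅖ - v) = 8/5 - v)
(-21891 + 16827) + p(c(-7)) = (-21891 + 16827) + (8/5 - 1*(-7))² = -5064 + (8/5 + 7)² = -5064 + (43/5)² = -5064 + 1849/25 = -124751/25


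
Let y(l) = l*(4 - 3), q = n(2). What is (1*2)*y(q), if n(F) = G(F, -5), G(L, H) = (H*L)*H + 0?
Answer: 100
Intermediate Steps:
G(L, H) = L*H**2 (G(L, H) = L*H**2 + 0 = L*H**2)
n(F) = 25*F (n(F) = F*(-5)**2 = F*25 = 25*F)
q = 50 (q = 25*2 = 50)
y(l) = l (y(l) = l*1 = l)
(1*2)*y(q) = (1*2)*50 = 2*50 = 100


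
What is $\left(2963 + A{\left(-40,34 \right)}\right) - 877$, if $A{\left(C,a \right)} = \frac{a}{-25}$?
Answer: $\frac{52116}{25} \approx 2084.6$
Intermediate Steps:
$A{\left(C,a \right)} = - \frac{a}{25}$ ($A{\left(C,a \right)} = a \left(- \frac{1}{25}\right) = - \frac{a}{25}$)
$\left(2963 + A{\left(-40,34 \right)}\right) - 877 = \left(2963 - \frac{34}{25}\right) - 877 = \frac{74041}{25} - 877 = \frac{52116}{25}$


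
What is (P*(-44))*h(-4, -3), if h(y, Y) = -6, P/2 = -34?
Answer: -17952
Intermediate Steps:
P = -68 (P = 2*(-34) = -68)
(P*(-44))*h(-4, -3) = -68*(-44)*(-6) = 2992*(-6) = -17952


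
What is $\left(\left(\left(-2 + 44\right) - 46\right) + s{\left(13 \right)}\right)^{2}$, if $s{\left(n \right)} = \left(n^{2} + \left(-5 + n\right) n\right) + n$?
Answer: $79524$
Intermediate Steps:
$s{\left(n \right)} = n + n^{2} + n \left(-5 + n\right)$ ($s{\left(n \right)} = \left(n^{2} + n \left(-5 + n\right)\right) + n = n + n^{2} + n \left(-5 + n\right)$)
$\left(\left(\left(-2 + 44\right) - 46\right) + s{\left(13 \right)}\right)^{2} = \left(\left(\left(-2 + 44\right) - 46\right) + 2 \cdot 13 \left(-2 + 13\right)\right)^{2} = \left(\left(42 - 46\right) + 2 \cdot 13 \cdot 11\right)^{2} = \left(-4 + 286\right)^{2} = 282^{2} = 79524$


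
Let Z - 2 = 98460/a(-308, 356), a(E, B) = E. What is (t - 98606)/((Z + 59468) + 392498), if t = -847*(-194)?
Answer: 1686608/11592307 ≈ 0.14549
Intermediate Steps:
t = 164318
Z = -24461/77 (Z = 2 + 98460/(-308) = 2 + 98460*(-1/308) = 2 - 24615/77 = -24461/77 ≈ -317.68)
(t - 98606)/((Z + 59468) + 392498) = (164318 - 98606)/((-24461/77 + 59468) + 392498) = 65712/(4554575/77 + 392498) = 65712/(34776921/77) = 65712*(77/34776921) = 1686608/11592307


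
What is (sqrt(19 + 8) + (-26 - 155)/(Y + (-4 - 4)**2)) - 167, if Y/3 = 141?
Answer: -81510/487 + 3*sqrt(3) ≈ -162.18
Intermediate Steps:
Y = 423 (Y = 3*141 = 423)
(sqrt(19 + 8) + (-26 - 155)/(Y + (-4 - 4)**2)) - 167 = (sqrt(19 + 8) + (-26 - 155)/(423 + (-4 - 4)**2)) - 167 = (sqrt(27) - 181/(423 + (-8)**2)) - 167 = (3*sqrt(3) - 181/(423 + 64)) - 167 = (3*sqrt(3) - 181/487) - 167 = (-181/487 + 3*sqrt(3)) - 167 = -81510/487 + 3*sqrt(3)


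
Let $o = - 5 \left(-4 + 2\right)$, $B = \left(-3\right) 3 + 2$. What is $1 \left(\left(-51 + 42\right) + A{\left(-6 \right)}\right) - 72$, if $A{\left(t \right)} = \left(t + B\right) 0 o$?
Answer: $-81$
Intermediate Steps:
$B = -7$ ($B = -9 + 2 = -7$)
$o = 10$ ($o = \left(-5\right) \left(-2\right) = 10$)
$A{\left(t \right)} = 0$ ($A{\left(t \right)} = \left(t - 7\right) 0 \cdot 10 = \left(-7 + t\right) 0 \cdot 10 = 0 \cdot 10 = 0$)
$1 \left(\left(-51 + 42\right) + A{\left(-6 \right)}\right) - 72 = 1 \left(\left(-51 + 42\right) + 0\right) - 72 = 1 \left(-9 + 0\right) - 72 = 1 \left(-9\right) - 72 = -9 - 72 = -81$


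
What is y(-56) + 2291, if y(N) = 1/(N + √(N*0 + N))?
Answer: 130586/57 - I*√14/1596 ≈ 2291.0 - 0.0023444*I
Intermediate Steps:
y(N) = 1/(N + √N) (y(N) = 1/(N + √(0 + N)) = 1/(N + √N))
y(-56) + 2291 = 1/(-56 + √(-56)) + 2291 = 1/(-56 + 2*I*√14) + 2291 = 2291 + 1/(-56 + 2*I*√14)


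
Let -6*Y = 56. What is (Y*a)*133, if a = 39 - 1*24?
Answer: -18620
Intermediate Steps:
Y = -28/3 (Y = -⅙*56 = -28/3 ≈ -9.3333)
a = 15 (a = 39 - 24 = 15)
(Y*a)*133 = -28/3*15*133 = -140*133 = -18620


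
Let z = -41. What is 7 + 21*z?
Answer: -854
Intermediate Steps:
7 + 21*z = 7 + 21*(-41) = 7 - 861 = -854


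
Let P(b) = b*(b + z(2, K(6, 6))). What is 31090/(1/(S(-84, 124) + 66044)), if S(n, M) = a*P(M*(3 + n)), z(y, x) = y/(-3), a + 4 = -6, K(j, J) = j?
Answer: -31364222380840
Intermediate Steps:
a = -10 (a = -4 - 6 = -10)
z(y, x) = -y/3 (z(y, x) = y*(-1/3) = -y/3)
P(b) = b*(-2/3 + b) (P(b) = b*(b - 1/3*2) = b*(b - 2/3) = b*(-2/3 + b))
S(n, M) = -10*M*(-2 + 3*M*(3 + n))*(3 + n)/3 (S(n, M) = -10*M*(3 + n)*(-2 + 3*(M*(3 + n)))/3 = -10*M*(3 + n)*(-2 + 3*M*(3 + n))/3 = -10*M*(-2 + 3*M*(3 + n))*(3 + n)/3)
31090/(1/(S(-84, 124) + 66044)) = 31090/(1/(-10/3*124*(-2 + 3*124*(3 - 84))*(3 - 84) + 66044)) = 31090/(1/(-10/3*124*(-2 + 3*124*(-81))*(-81) + 66044)) = 31090/(1/(-10/3*124*(-2 - 30132)*(-81) + 66044)) = 31090/(1/(-10/3*124*(-30134)*(-81) + 66044)) = 31090/(1/(-1008886320 + 66044)) = 31090/(1/(-1008820276)) = 31090/(-1/1008820276) = 31090*(-1008820276) = -31364222380840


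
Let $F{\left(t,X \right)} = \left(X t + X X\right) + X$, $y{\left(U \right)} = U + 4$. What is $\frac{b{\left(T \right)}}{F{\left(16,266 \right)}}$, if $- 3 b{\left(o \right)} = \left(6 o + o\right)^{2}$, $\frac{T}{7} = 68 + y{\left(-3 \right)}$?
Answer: $- \frac{544341}{10754} \approx -50.618$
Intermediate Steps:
$y{\left(U \right)} = 4 + U$
$F{\left(t,X \right)} = X + X^{2} + X t$ ($F{\left(t,X \right)} = \left(X t + X^{2}\right) + X = \left(X^{2} + X t\right) + X = X + X^{2} + X t$)
$T = 483$ ($T = 7 \left(68 + \left(4 - 3\right)\right) = 7 \left(68 + 1\right) = 7 \cdot 69 = 483$)
$b{\left(o \right)} = - \frac{49 o^{2}}{3}$ ($b{\left(o \right)} = - \frac{\left(6 o + o\right)^{2}}{3} = - \frac{\left(7 o\right)^{2}}{3} = - \frac{49 o^{2}}{3}$)
$\frac{b{\left(T \right)}}{F{\left(16,266 \right)}} = \frac{\left(- \frac{49}{3}\right) 483^{2}}{266 \left(1 + 266 + 16\right)} = \frac{\left(- \frac{49}{3}\right) 233289}{266 \cdot 283} = - \frac{3810387}{75278} = \left(-3810387\right) \frac{1}{75278} = - \frac{544341}{10754}$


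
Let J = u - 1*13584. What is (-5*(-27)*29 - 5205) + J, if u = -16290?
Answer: -31164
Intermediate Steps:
J = -29874 (J = -16290 - 1*13584 = -16290 - 13584 = -29874)
(-5*(-27)*29 - 5205) + J = (-5*(-27)*29 - 5205) - 29874 = (135*29 - 5205) - 29874 = (3915 - 5205) - 29874 = -1290 - 29874 = -31164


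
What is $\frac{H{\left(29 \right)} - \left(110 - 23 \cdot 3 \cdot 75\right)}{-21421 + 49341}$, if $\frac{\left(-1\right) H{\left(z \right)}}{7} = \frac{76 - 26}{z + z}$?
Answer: $\frac{14671}{80968} \approx 0.1812$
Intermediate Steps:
$H{\left(z \right)} = - \frac{175}{z}$ ($H{\left(z \right)} = - 7 \frac{76 - 26}{z + z} = - 7 \frac{50}{2 z} = - 7 \cdot 50 \frac{1}{2 z} = - 7 \frac{25}{z} = - \frac{175}{z}$)
$\frac{H{\left(29 \right)} - \left(110 - 23 \cdot 3 \cdot 75\right)}{-21421 + 49341} = \frac{- \frac{175}{29} - \left(110 - 23 \cdot 3 \cdot 75\right)}{-21421 + 49341} = \frac{\left(-175\right) \frac{1}{29} + \left(69 \cdot 75 - 110\right)}{27920} = \left(- \frac{175}{29} + \left(5175 - 110\right)\right) \frac{1}{27920} = \left(- \frac{175}{29} + 5065\right) \frac{1}{27920} = \frac{146710}{29} \cdot \frac{1}{27920} = \frac{14671}{80968}$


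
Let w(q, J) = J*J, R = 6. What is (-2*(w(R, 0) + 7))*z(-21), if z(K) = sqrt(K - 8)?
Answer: -14*I*sqrt(29) ≈ -75.392*I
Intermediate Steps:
z(K) = sqrt(-8 + K)
w(q, J) = J**2
(-2*(w(R, 0) + 7))*z(-21) = (-2*(0**2 + 7))*sqrt(-8 - 21) = (-2*(0 + 7))*sqrt(-29) = (-2*7)*(I*sqrt(29)) = -14*I*sqrt(29)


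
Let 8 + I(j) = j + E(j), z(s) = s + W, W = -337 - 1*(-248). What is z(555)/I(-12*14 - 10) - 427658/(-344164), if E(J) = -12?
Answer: -18926035/17036118 ≈ -1.1109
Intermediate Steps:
W = -89 (W = -337 + 248 = -89)
z(s) = -89 + s (z(s) = s - 89 = -89 + s)
I(j) = -20 + j (I(j) = -8 + (j - 12) = -8 + (-12 + j) = -20 + j)
z(555)/I(-12*14 - 10) - 427658/(-344164) = (-89 + 555)/(-20 + (-12*14 - 10)) - 427658/(-344164) = 466/(-20 + (-168 - 10)) - 427658*(-1/344164) = 466/(-20 - 178) + 213829/172082 = 466/(-198) + 213829/172082 = 466*(-1/198) + 213829/172082 = -233/99 + 213829/172082 = -18926035/17036118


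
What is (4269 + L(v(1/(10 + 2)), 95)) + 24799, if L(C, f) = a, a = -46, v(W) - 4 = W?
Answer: 29022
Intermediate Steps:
v(W) = 4 + W
L(C, f) = -46
(4269 + L(v(1/(10 + 2)), 95)) + 24799 = (4269 - 46) + 24799 = 4223 + 24799 = 29022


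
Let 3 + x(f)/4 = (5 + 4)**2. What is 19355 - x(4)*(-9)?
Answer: 22163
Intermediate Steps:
x(f) = 312 (x(f) = -12 + 4*(5 + 4)**2 = -12 + 4*9**2 = -12 + 4*81 = -12 + 324 = 312)
19355 - x(4)*(-9) = 19355 - 312*(-9) = 19355 - 1*(-2808) = 19355 + 2808 = 22163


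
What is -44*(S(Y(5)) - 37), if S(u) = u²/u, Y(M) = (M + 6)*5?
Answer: -792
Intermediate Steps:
Y(M) = 30 + 5*M (Y(M) = (6 + M)*5 = 30 + 5*M)
S(u) = u
-44*(S(Y(5)) - 37) = -44*((30 + 5*5) - 37) = -44*((30 + 25) - 37) = -44*(55 - 37) = -44*18 = -792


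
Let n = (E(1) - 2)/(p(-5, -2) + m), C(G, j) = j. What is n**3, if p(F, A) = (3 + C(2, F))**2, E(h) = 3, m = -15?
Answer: -1/1331 ≈ -0.00075131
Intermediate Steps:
p(F, A) = (3 + F)**2
n = -1/11 (n = (3 - 2)/((3 - 5)**2 - 15) = 1/((-2)**2 - 15) = 1/(4 - 15) = 1/(-11) = 1*(-1/11) = -1/11 ≈ -0.090909)
n**3 = (-1/11)**3 = -1/1331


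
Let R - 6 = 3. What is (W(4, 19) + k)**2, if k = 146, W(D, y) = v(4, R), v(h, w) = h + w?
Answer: 25281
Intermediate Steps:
R = 9 (R = 6 + 3 = 9)
W(D, y) = 13 (W(D, y) = 4 + 9 = 13)
(W(4, 19) + k)**2 = (13 + 146)**2 = 159**2 = 25281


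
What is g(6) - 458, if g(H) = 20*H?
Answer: -338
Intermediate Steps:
g(6) - 458 = 20*6 - 458 = 120 - 458 = -338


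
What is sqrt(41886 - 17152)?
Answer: sqrt(24734) ≈ 157.27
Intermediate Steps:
sqrt(41886 - 17152) = sqrt(24734)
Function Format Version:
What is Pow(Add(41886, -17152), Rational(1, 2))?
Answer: Pow(24734, Rational(1, 2)) ≈ 157.27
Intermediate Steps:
Pow(Add(41886, -17152), Rational(1, 2)) = Pow(24734, Rational(1, 2))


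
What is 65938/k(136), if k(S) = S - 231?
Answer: -65938/95 ≈ -694.08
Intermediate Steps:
k(S) = -231 + S
65938/k(136) = 65938/(-231 + 136) = 65938/(-95) = 65938*(-1/95) = -65938/95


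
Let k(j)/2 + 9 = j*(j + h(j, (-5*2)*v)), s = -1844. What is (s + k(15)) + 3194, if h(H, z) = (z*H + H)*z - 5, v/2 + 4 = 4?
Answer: 1632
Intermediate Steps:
v = 0 (v = -8 + 2*4 = -8 + 8 = 0)
h(H, z) = -5 + z*(H + H*z) (h(H, z) = (H*z + H)*z - 5 = (H + H*z)*z - 5 = z*(H + H*z) - 5 = -5 + z*(H + H*z))
k(j) = -18 + 2*j*(-5 + j) (k(j) = -18 + 2*(j*(j + (-5 + j*(-5*2*0) + j*(-5*2*0)**2))) = -18 + 2*(j*(j + (-5 + j*(-10*0) + j*(-10*0)**2))) = -18 + 2*(j*(j + (-5 + j*0 + j*0**2))) = -18 + 2*(j*(j + (-5 + 0 + j*0))) = -18 + 2*(j*(j + (-5 + 0 + 0))) = -18 + 2*(j*(j - 5)) = -18 + 2*(j*(-5 + j)) = -18 + 2*j*(-5 + j))
(s + k(15)) + 3194 = (-1844 + (-18 - 10*15 + 2*15**2)) + 3194 = (-1844 + (-18 - 150 + 2*225)) + 3194 = (-1844 + (-18 - 150 + 450)) + 3194 = (-1844 + 282) + 3194 = -1562 + 3194 = 1632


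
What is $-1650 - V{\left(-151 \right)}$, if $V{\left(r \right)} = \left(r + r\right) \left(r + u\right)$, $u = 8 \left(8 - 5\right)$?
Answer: $-40004$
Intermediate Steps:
$u = 24$ ($u = 8 \cdot 3 = 24$)
$V{\left(r \right)} = 2 r \left(24 + r\right)$ ($V{\left(r \right)} = \left(r + r\right) \left(r + 24\right) = 2 r \left(24 + r\right)$)
$-1650 - V{\left(-151 \right)} = -1650 - 2 \left(-151\right) \left(24 - 151\right) = -1650 - 2 \left(-151\right) \left(-127\right) = -1650 - 38354 = -40004$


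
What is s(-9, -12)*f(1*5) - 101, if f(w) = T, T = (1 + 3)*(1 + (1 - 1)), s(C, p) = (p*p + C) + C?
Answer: 403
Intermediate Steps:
s(C, p) = p² + 2*C (s(C, p) = (p² + C) + C = (C + p²) + C = p² + 2*C)
T = 4 (T = 4*(1 + 0) = 4*1 = 4)
f(w) = 4
s(-9, -12)*f(1*5) - 101 = ((-12)² + 2*(-9))*4 - 101 = (144 - 18)*4 - 101 = 126*4 - 101 = 504 - 101 = 403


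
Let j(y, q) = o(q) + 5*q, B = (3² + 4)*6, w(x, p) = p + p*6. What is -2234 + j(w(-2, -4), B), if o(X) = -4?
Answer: -1848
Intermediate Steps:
w(x, p) = 7*p (w(x, p) = p + 6*p = 7*p)
B = 78 (B = (9 + 4)*6 = 13*6 = 78)
j(y, q) = -4 + 5*q
-2234 + j(w(-2, -4), B) = -2234 + (-4 + 5*78) = -2234 + (-4 + 390) = -2234 + 386 = -1848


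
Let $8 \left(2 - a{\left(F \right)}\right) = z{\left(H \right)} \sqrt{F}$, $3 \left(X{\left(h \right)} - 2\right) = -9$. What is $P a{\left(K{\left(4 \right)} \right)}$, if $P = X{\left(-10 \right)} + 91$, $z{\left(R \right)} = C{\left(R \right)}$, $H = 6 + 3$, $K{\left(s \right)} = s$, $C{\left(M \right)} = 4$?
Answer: $90$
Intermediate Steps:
$X{\left(h \right)} = -1$ ($X{\left(h \right)} = 2 + \frac{1}{3} \left(-9\right) = 2 - 3 = -1$)
$H = 9$
$z{\left(R \right)} = 4$
$a{\left(F \right)} = 2 - \frac{\sqrt{F}}{2}$ ($a{\left(F \right)} = 2 - \frac{4 \sqrt{F}}{8} = 2 - \frac{\sqrt{F}}{2}$)
$P = 90$ ($P = -1 + 91 = 90$)
$P a{\left(K{\left(4 \right)} \right)} = 90 \left(2 - \frac{\sqrt{4}}{2}\right) = 90 \left(2 - 1\right) = 90 \cdot 1 = 90$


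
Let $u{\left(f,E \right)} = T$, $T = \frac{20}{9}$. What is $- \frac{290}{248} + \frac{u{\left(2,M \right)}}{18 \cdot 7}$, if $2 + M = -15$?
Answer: $- \frac{80975}{70308} \approx -1.1517$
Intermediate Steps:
$M = -17$ ($M = -2 - 15 = -17$)
$T = \frac{20}{9}$ ($T = 20 \cdot \frac{1}{9} = \frac{20}{9} \approx 2.2222$)
$u{\left(f,E \right)} = \frac{20}{9}$
$- \frac{290}{248} + \frac{u{\left(2,M \right)}}{18 \cdot 7} = - \frac{290}{248} + \frac{20}{9 \cdot 18 \cdot 7} = \left(-290\right) \frac{1}{248} + \frac{20}{9 \cdot 126} = - \frac{145}{124} + \frac{20}{9} \cdot \frac{1}{126} = - \frac{145}{124} + \frac{10}{567} = - \frac{80975}{70308}$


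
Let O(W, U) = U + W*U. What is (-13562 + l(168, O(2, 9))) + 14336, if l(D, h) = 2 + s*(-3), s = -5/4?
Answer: 3119/4 ≈ 779.75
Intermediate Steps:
s = -5/4 (s = -5*¼ = -5/4 ≈ -1.2500)
O(W, U) = U + U*W
l(D, h) = 23/4 (l(D, h) = 2 - 5/4*(-3) = 2 + 15/4 = 23/4)
(-13562 + l(168, O(2, 9))) + 14336 = (-13562 + 23/4) + 14336 = -54225/4 + 14336 = 3119/4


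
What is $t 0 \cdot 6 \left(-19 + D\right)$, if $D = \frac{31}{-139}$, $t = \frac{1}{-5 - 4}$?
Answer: $0$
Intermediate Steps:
$t = - \frac{1}{9}$ ($t = \frac{1}{-9} = - \frac{1}{9} \approx -0.11111$)
$D = - \frac{31}{139}$ ($D = 31 \left(- \frac{1}{139}\right) = - \frac{31}{139} \approx -0.22302$)
$t 0 \cdot 6 \left(-19 + D\right) = \left(- \frac{1}{9}\right) 0 \cdot 6 \left(-19 - \frac{31}{139}\right) = 0 \cdot 6 \left(- \frac{2672}{139}\right) = 0 \left(- \frac{2672}{139}\right) = 0$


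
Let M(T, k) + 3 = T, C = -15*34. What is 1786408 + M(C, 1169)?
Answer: 1785895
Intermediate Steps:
C = -510
M(T, k) = -3 + T
1786408 + M(C, 1169) = 1786408 + (-3 - 510) = 1786408 - 513 = 1785895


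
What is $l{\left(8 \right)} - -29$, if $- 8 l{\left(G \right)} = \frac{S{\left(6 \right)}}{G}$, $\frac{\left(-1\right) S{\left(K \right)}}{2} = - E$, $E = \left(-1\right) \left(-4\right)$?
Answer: $\frac{231}{8} \approx 28.875$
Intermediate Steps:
$E = 4$
$S{\left(K \right)} = 8$ ($S{\left(K \right)} = - 2 \left(\left(-1\right) 4\right) = \left(-2\right) \left(-4\right) = 8$)
$l{\left(G \right)} = - \frac{1}{G}$ ($l{\left(G \right)} = - \frac{8 \frac{1}{G}}{8} = - \frac{1}{G}$)
$l{\left(8 \right)} - -29 = - \frac{1}{8} - -29 = \left(-1\right) \frac{1}{8} + 29 = - \frac{1}{8} + 29 = \frac{231}{8}$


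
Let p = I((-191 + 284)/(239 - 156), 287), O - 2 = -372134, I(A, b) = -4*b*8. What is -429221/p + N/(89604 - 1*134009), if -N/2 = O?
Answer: 12224237929/407815520 ≈ 29.975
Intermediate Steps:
I(A, b) = -32*b
O = -372132 (O = 2 - 372134 = -372132)
N = 744264 (N = -2*(-372132) = 744264)
p = -9184 (p = -32*287 = -9184)
-429221/p + N/(89604 - 1*134009) = -429221/(-9184) + 744264/(89604 - 1*134009) = -429221*(-1/9184) + 744264/(89604 - 134009) = 429221/9184 + 744264/(-44405) = 429221/9184 + 744264*(-1/44405) = 429221/9184 - 744264/44405 = 12224237929/407815520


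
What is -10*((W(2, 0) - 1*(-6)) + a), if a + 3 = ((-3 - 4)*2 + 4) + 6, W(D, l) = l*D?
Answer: 10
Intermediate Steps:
W(D, l) = D*l
a = -7 (a = -3 + (((-3 - 4)*2 + 4) + 6) = -3 + ((-7*2 + 4) + 6) = -3 + ((-14 + 4) + 6) = -3 + (-10 + 6) = -3 - 4 = -7)
-10*((W(2, 0) - 1*(-6)) + a) = -10*((2*0 - 1*(-6)) - 7) = -10*((0 + 6) - 7) = -10*(6 - 7) = -10*(-1) = 10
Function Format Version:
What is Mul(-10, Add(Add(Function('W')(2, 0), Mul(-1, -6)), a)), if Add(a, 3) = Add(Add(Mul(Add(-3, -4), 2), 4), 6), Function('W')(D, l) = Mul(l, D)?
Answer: 10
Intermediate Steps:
Function('W')(D, l) = Mul(D, l)
a = -7 (a = Add(-3, Add(Add(Mul(Add(-3, -4), 2), 4), 6)) = Add(-3, Add(Add(Mul(-7, 2), 4), 6)) = Add(-3, Add(Add(-14, 4), 6)) = Add(-3, Add(-10, 6)) = Add(-3, -4) = -7)
Mul(-10, Add(Add(Function('W')(2, 0), Mul(-1, -6)), a)) = Mul(-10, Add(Add(Mul(2, 0), Mul(-1, -6)), -7)) = Mul(-10, Add(Add(0, 6), -7)) = Mul(-10, Add(6, -7)) = Mul(-10, -1) = 10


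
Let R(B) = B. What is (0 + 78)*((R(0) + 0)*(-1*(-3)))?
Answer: 0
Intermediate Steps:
(0 + 78)*((R(0) + 0)*(-1*(-3))) = (0 + 78)*((0 + 0)*(-1*(-3))) = 78*(0*3) = 78*0 = 0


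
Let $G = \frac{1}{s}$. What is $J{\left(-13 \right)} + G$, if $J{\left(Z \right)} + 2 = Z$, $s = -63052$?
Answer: $- \frac{945781}{63052} \approx -15.0$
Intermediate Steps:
$G = - \frac{1}{63052}$ ($G = \frac{1}{-63052} = - \frac{1}{63052} \approx -1.586 \cdot 10^{-5}$)
$J{\left(Z \right)} = -2 + Z$
$J{\left(-13 \right)} + G = \left(-2 - 13\right) - \frac{1}{63052} = -15 - \frac{1}{63052} = - \frac{945781}{63052}$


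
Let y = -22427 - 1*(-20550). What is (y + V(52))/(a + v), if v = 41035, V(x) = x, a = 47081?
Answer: -1825/88116 ≈ -0.020711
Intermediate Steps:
y = -1877 (y = -22427 + 20550 = -1877)
(y + V(52))/(a + v) = (-1877 + 52)/(47081 + 41035) = -1825/88116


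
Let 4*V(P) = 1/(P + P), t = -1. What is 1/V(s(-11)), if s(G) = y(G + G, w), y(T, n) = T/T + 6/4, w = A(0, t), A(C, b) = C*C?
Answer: 20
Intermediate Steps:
A(C, b) = C²
w = 0 (w = 0² = 0)
y(T, n) = 5/2 (y(T, n) = 1 + 6*(¼) = 1 + 3/2 = 5/2)
s(G) = 5/2
V(P) = 1/(8*P) (V(P) = 1/(4*(P + P)) = 1/(4*((2*P))) = (1/(2*P))/4 = 1/(8*P))
1/V(s(-11)) = 1/(1/(8*(5/2))) = 1/((⅛)*(⅖)) = 1/(1/20) = 20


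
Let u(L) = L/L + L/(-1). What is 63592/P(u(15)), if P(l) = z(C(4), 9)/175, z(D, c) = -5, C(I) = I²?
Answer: -2225720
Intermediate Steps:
u(L) = 1 - L (u(L) = 1 + L*(-1) = 1 - L)
P(l) = -1/35 (P(l) = -5/175 = -5*1/175 = -1/35)
63592/P(u(15)) = 63592/(-1/35) = 63592*(-35) = -2225720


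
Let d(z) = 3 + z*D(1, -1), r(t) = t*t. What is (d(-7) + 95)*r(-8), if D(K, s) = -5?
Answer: 8512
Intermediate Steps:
r(t) = t**2
d(z) = 3 - 5*z (d(z) = 3 + z*(-5) = 3 - 5*z)
(d(-7) + 95)*r(-8) = ((3 - 5*(-7)) + 95)*(-8)**2 = ((3 + 35) + 95)*64 = (38 + 95)*64 = 133*64 = 8512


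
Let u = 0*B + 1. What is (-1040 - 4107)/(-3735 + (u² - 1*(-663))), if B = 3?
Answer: 5147/3071 ≈ 1.6760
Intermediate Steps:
u = 1 (u = 0*3 + 1 = 0 + 1 = 1)
(-1040 - 4107)/(-3735 + (u² - 1*(-663))) = (-1040 - 4107)/(-3735 + (1² - 1*(-663))) = -5147/(-3735 + (1 + 663)) = -5147/(-3735 + 664) = -5147/(-3071) = -5147*(-1/3071) = 5147/3071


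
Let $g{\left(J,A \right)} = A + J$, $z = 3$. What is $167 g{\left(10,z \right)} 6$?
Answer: $13026$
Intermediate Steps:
$167 g{\left(10,z \right)} 6 = 167 \left(3 + 10\right) 6 = 167 \cdot 13 \cdot 6 = 2171 \cdot 6 = 13026$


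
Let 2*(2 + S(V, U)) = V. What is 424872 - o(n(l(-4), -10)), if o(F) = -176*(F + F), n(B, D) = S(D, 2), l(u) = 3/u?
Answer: 422408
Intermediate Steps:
S(V, U) = -2 + V/2
n(B, D) = -2 + D/2
o(F) = -352*F
424872 - o(n(l(-4), -10)) = 424872 - (-352)*(-2 + (1/2)*(-10)) = 424872 - (-352)*(-2 - 5) = 424872 - (-352)*(-7) = 424872 - 1*2464 = 424872 - 2464 = 422408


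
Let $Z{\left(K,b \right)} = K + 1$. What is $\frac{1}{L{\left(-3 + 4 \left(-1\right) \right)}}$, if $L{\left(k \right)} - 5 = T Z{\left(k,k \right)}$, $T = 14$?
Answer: $- \frac{1}{79} \approx -0.012658$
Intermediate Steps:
$Z{\left(K,b \right)} = 1 + K$
$L{\left(k \right)} = 19 + 14 k$ ($L{\left(k \right)} = 5 + 14 \left(1 + k\right) = 5 + \left(14 + 14 k\right) = 19 + 14 k$)
$\frac{1}{L{\left(-3 + 4 \left(-1\right) \right)}} = \frac{1}{19 + 14 \left(-3 + 4 \left(-1\right)\right)} = \frac{1}{19 + 14 \left(-3 - 4\right)} = \frac{1}{19 + 14 \left(-7\right)} = \frac{1}{19 - 98} = \frac{1}{-79} = - \frac{1}{79}$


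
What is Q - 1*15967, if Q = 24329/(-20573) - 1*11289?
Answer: -560762017/20573 ≈ -27257.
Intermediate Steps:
Q = -232272926/20573 (Q = 24329*(-1/20573) - 11289 = -24329/20573 - 11289 = -232272926/20573 ≈ -11290.)
Q - 1*15967 = -232272926/20573 - 1*15967 = -232272926/20573 - 15967 = -560762017/20573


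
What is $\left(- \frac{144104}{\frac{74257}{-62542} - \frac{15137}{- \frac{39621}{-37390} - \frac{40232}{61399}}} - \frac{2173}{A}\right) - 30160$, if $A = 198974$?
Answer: $- \frac{13041108249771504087518997011}{432452533829683351572642} \approx -30156.0$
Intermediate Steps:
$\left(- \frac{144104}{\frac{74257}{-62542} - \frac{15137}{- \frac{39621}{-37390} - \frac{40232}{61399}}} - \frac{2173}{A}\right) - 30160 = \left(- \frac{144104}{\frac{74257}{-62542} - \frac{15137}{- \frac{39621}{-37390} - \frac{40232}{61399}}} - \frac{2173}{198974}\right) - 30160 = \left(- \frac{144104}{74257 \left(- \frac{1}{62542}\right) - \frac{15137}{\left(-39621\right) \left(- \frac{1}{37390}\right) - \frac{40232}{61399}}} - \frac{2173}{198974}\right) - 30160 = \left(- \frac{144104}{- \frac{74257}{62542} - \frac{15137}{\frac{39621}{37390} - \frac{40232}{61399}}} - \frac{2173}{198974}\right) - 30160 = \left(- \frac{144104}{- \frac{74257}{62542} - \frac{15137}{\frac{928415299}{2295708610}}} - \frac{2173}{198974}\right) - 30160 = \left(- \frac{144104}{- \frac{74257}{62542} - \frac{34750141229570}{928415299}} - \frac{2173}{198974}\right) - 30160 = \left(- \frac{144104}{- \frac{2173412274114624783}{58064949630058}} - \frac{2173}{198974}\right) - 30160 = \left(\left(-144104\right) \left(- \frac{58064949630058}{2173412274114624783}\right) - \frac{2173}{198974}\right) - 30160 = \left(\frac{8367391501489878032}{2173412274114624783} - \frac{2173}{198974}\right) - 30160 = \frac{1660170531745795911885709}{432452533829683351572642} - 30160 = - \frac{13041108249771504087518997011}{432452533829683351572642}$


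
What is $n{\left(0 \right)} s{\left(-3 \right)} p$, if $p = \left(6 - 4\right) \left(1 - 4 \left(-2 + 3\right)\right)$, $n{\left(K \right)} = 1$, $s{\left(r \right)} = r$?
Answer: $18$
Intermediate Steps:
$p = -6$ ($p = 2 \left(1 - 4\right) = 2 \left(-3\right) = -6$)
$n{\left(0 \right)} s{\left(-3 \right)} p = 1 \left(-3\right) \left(-6\right) = \left(-3\right) \left(-6\right) = 18$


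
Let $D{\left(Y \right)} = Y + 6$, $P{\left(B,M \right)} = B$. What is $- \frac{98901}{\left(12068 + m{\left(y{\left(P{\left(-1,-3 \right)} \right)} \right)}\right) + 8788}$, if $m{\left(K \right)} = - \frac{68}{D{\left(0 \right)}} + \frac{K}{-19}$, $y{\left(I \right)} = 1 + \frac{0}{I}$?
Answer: $- \frac{512487}{108013} \approx -4.7447$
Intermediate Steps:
$y{\left(I \right)} = 1$ ($y{\left(I \right)} = 1 + 0 = 1$)
$D{\left(Y \right)} = 6 + Y$
$m{\left(K \right)} = - \frac{34}{3} - \frac{K}{19}$ ($m{\left(K \right)} = - \frac{68}{6 + 0} + \frac{K}{-19} = - \frac{68}{6} + K \left(- \frac{1}{19}\right) = \left(-68\right) \frac{1}{6} - \frac{K}{19} = - \frac{34}{3} - \frac{K}{19}$)
$- \frac{98901}{\left(12068 + m{\left(y{\left(P{\left(-1,-3 \right)} \right)} \right)}\right) + 8788} = - \frac{98901}{\left(12068 - \frac{649}{57}\right) + 8788} = - \frac{98901}{\frac{687227}{57} + 8788} = - \frac{98901}{\frac{1188143}{57}} = \left(-98901\right) \frac{57}{1188143} = - \frac{512487}{108013}$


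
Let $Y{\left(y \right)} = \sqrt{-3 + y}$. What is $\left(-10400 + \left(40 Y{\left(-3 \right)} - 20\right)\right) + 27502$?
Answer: $17082 + 40 i \sqrt{6} \approx 17082.0 + 97.98 i$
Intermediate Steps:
$\left(-10400 + \left(40 Y{\left(-3 \right)} - 20\right)\right) + 27502 = \left(-10400 - \left(20 - 40 \sqrt{-3 - 3}\right)\right) + 27502 = \left(-10400 - \left(20 - 40 \sqrt{-6}\right)\right) + 27502 = \left(-10400 - \left(20 - 40 i \sqrt{6}\right)\right) + 27502 = \left(-10420 + 40 i \sqrt{6}\right) + 27502 = 17082 + 40 i \sqrt{6}$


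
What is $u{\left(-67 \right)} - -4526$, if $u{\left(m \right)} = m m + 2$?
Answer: $9017$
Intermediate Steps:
$u{\left(m \right)} = 2 + m^{2}$ ($u{\left(m \right)} = m^{2} + 2 = 2 + m^{2}$)
$u{\left(-67 \right)} - -4526 = \left(2 + \left(-67\right)^{2}\right) - -4526 = \left(2 + 4489\right) + 4526 = 4491 + 4526 = 9017$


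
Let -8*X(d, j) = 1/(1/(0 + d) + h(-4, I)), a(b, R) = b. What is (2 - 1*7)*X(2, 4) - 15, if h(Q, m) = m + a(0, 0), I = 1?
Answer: -175/12 ≈ -14.583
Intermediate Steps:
h(Q, m) = m (h(Q, m) = m + 0 = m)
X(d, j) = -1/(8*(1 + 1/d)) (X(d, j) = -1/(8*(1/(0 + d) + 1)) = -1/(8*(1/d + 1)) = -1/(8*(1 + 1/d)))
(2 - 1*7)*X(2, 4) - 15 = (2 - 1*7)*(-1*2/(8 + 8*2)) - 15 = (2 - 7)*(-1*2/(8 + 16)) - 15 = -(-5)*2/24 - 15 = -5*(-1/12) - 15 = 5/12 - 15 = -175/12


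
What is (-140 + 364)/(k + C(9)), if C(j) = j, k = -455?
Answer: -112/223 ≈ -0.50224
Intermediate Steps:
(-140 + 364)/(k + C(9)) = (-140 + 364)/(-455 + 9) = 224/(-446) = 224*(-1/446) = -112/223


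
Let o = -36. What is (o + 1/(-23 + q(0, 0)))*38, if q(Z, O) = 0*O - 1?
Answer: -16435/12 ≈ -1369.6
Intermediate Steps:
q(Z, O) = -1 (q(Z, O) = 0 - 1 = -1)
(o + 1/(-23 + q(0, 0)))*38 = (-36 + 1/(-23 - 1))*38 = (-36 + 1/(-24))*38 = (-36 - 1/24)*38 = -865/24*38 = -16435/12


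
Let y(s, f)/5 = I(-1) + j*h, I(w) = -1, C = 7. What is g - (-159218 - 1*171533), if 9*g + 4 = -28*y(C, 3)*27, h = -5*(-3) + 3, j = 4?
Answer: 2708375/9 ≈ 3.0093e+5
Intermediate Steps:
h = 18 (h = 15 + 3 = 18)
y(s, f) = 355 (y(s, f) = 5*(-1 + 4*18) = 5*(-1 + 72) = 5*71 = 355)
g = -268384/9 (g = -4/9 + (-28*355*27)/9 = -4/9 + (-9940*27)/9 = -4/9 + (1/9)*(-268380) = -4/9 - 29820 = -268384/9 ≈ -29820.)
g - (-159218 - 1*171533) = -268384/9 - (-159218 - 1*171533) = -268384/9 - (-159218 - 171533) = -268384/9 - 1*(-330751) = -268384/9 + 330751 = 2708375/9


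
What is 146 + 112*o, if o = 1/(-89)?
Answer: 12882/89 ≈ 144.74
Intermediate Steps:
o = -1/89 ≈ -0.011236
146 + 112*o = 146 + 112*(-1/89) = 146 - 112/89 = 12882/89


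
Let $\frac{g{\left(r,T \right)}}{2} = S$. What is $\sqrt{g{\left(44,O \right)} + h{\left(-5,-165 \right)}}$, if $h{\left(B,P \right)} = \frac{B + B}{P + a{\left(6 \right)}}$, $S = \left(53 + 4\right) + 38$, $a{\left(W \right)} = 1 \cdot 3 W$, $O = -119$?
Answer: $\frac{2 \sqrt{20955}}{21} \approx 13.787$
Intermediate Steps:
$a{\left(W \right)} = 3 W$
$S = 95$ ($S = 57 + 38 = 95$)
$h{\left(B,P \right)} = \frac{2 B}{18 + P}$ ($h{\left(B,P \right)} = \frac{B + B}{P + 3 \cdot 6} = \frac{2 B}{P + 18} = \frac{2 B}{18 + P}$)
$g{\left(r,T \right)} = 190$ ($g{\left(r,T \right)} = 2 \cdot 95 = 190$)
$\sqrt{g{\left(44,O \right)} + h{\left(-5,-165 \right)}} = \sqrt{190 + 2 \left(-5\right) \frac{1}{18 - 165}} = \sqrt{190 + 2 \left(-5\right) \frac{1}{-147}} = \sqrt{190 + 2 \left(-5\right) \left(- \frac{1}{147}\right)} = \sqrt{190 + \frac{10}{147}} = \sqrt{\frac{27940}{147}} = \frac{2 \sqrt{20955}}{21}$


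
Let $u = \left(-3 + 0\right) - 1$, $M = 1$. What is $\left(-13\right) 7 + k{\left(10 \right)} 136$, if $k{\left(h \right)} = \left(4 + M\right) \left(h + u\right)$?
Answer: $3989$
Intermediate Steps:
$u = -4$ ($u = -3 - 1 = -4$)
$k{\left(h \right)} = -20 + 5 h$ ($k{\left(h \right)} = \left(4 + 1\right) \left(h - 4\right) = 5 \left(-4 + h\right) = -20 + 5 h$)
$\left(-13\right) 7 + k{\left(10 \right)} 136 = \left(-13\right) 7 + \left(-20 + 5 \cdot 10\right) 136 = -91 + \left(-20 + 50\right) 136 = -91 + 30 \cdot 136 = -91 + 4080 = 3989$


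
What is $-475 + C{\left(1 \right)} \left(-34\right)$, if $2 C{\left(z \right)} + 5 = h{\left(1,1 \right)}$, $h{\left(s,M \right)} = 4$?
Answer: $-458$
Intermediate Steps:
$C{\left(z \right)} = - \frac{1}{2}$ ($C{\left(z \right)} = - \frac{5}{2} + \frac{1}{2} \cdot 4 = - \frac{5}{2} + 2 = - \frac{1}{2}$)
$-475 + C{\left(1 \right)} \left(-34\right) = -475 - -17 = -475 + 17 = -458$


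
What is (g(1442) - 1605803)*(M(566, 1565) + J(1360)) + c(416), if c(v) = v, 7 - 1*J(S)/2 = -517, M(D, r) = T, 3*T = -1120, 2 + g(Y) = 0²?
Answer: -3250148072/3 ≈ -1.0834e+9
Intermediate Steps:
g(Y) = -2 (g(Y) = -2 + 0² = -2 + 0 = -2)
T = -1120/3 (T = (⅓)*(-1120) = -1120/3 ≈ -373.33)
M(D, r) = -1120/3
J(S) = 1048 (J(S) = 14 - 2*(-517) = 14 + 1034 = 1048)
(g(1442) - 1605803)*(M(566, 1565) + J(1360)) + c(416) = (-2 - 1605803)*(-1120/3 + 1048) + 416 = -1605805*2024/3 + 416 = -3250149320/3 + 416 = -3250148072/3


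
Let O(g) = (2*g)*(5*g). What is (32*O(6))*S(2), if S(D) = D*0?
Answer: 0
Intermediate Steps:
S(D) = 0
O(g) = 10*g²
(32*O(6))*S(2) = (32*(10*6²))*0 = (32*(10*36))*0 = (32*360)*0 = 11520*0 = 0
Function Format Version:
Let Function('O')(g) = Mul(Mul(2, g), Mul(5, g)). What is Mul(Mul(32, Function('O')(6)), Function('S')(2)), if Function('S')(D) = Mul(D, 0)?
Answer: 0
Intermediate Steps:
Function('S')(D) = 0
Function('O')(g) = Mul(10, Pow(g, 2))
Mul(Mul(32, Function('O')(6)), Function('S')(2)) = Mul(Mul(32, Mul(10, Pow(6, 2))), 0) = Mul(Mul(32, Mul(10, 36)), 0) = Mul(Mul(32, 360), 0) = Mul(11520, 0) = 0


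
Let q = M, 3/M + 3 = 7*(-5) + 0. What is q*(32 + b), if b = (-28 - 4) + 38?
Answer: -3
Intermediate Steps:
b = 6 (b = -32 + 38 = 6)
M = -3/38 (M = 3/(-3 + (7*(-5) + 0)) = 3/(-3 + (-35 + 0)) = 3/(-3 - 35) = 3/(-38) = 3*(-1/38) = -3/38 ≈ -0.078947)
q = -3/38 ≈ -0.078947
q*(32 + b) = -3*(32 + 6)/38 = -3/38*38 = -3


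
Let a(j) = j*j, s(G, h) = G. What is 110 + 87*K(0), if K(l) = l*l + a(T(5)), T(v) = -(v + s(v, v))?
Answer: 8810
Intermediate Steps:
T(v) = -2*v (T(v) = -(v + v) = -2*v)
a(j) = j**2
K(l) = 100 + l**2 (K(l) = l*l + (-2*5)**2 = l**2 + (-10)**2 = l**2 + 100 = 100 + l**2)
110 + 87*K(0) = 110 + 87*(100 + 0**2) = 110 + 87*(100 + 0) = 110 + 87*100 = 110 + 8700 = 8810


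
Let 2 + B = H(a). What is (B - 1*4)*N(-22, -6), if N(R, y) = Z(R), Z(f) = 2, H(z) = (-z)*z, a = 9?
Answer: -174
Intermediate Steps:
H(z) = -z**2
B = -83 (B = -2 - 1*9**2 = -2 - 1*81 = -2 - 81 = -83)
N(R, y) = 2
(B - 1*4)*N(-22, -6) = (-83 - 1*4)*2 = (-83 - 4)*2 = -87*2 = -174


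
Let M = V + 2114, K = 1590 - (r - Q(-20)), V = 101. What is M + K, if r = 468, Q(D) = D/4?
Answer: 3332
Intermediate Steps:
Q(D) = D/4 (Q(D) = D*(¼) = D/4)
K = 1117 (K = 1590 - (468 - (-20)/4) = 1590 - (468 - 1*(-5)) = 1590 - (468 + 5) = 1590 - 1*473 = 1590 - 473 = 1117)
M = 2215 (M = 101 + 2114 = 2215)
M + K = 2215 + 1117 = 3332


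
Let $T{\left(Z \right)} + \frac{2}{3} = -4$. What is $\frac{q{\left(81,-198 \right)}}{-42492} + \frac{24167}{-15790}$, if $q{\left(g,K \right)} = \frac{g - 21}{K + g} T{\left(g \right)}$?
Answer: $- \frac{30038052097}{19625248890} \approx -1.5306$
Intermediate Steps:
$T{\left(Z \right)} = - \frac{14}{3}$ ($T{\left(Z \right)} = - \frac{2}{3} - 4 = - \frac{14}{3}$)
$q{\left(g,K \right)} = - \frac{14 \left(-21 + g\right)}{3 \left(K + g\right)}$ ($q{\left(g,K \right)} = \frac{g - 21}{K + g} \left(- \frac{14}{3}\right) = \frac{-21 + g}{K + g} \left(- \frac{14}{3}\right) = - \frac{14 \left(-21 + g\right)}{3 \left(K + g\right)}$)
$\frac{q{\left(81,-198 \right)}}{-42492} + \frac{24167}{-15790} = \frac{\frac{1}{-198 + 81} \left(98 - 378\right)}{-42492} + \frac{24167}{-15790} = \frac{98 - 378}{-117} \left(- \frac{1}{42492}\right) + 24167 \left(- \frac{1}{15790}\right) = \left(- \frac{1}{117}\right) \left(-280\right) \left(- \frac{1}{42492}\right) - \frac{24167}{15790} = \frac{280}{117} \left(- \frac{1}{42492}\right) - \frac{24167}{15790} = - \frac{70}{1242891} - \frac{24167}{15790} = - \frac{30038052097}{19625248890}$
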